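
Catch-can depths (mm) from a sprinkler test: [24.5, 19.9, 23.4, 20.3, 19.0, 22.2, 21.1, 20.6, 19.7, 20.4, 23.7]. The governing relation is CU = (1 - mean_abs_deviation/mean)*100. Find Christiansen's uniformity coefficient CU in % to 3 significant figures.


mean = 21.345 mm
mean |d_i - mean| = 1.5306 mm
CU = (1 - 1.5306/21.345)*100 = 92.8 %
Therefore Christiansen's uniformity coefficient CU = 92.8 %.


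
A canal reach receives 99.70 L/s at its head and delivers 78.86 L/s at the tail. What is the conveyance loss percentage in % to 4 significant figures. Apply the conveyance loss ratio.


Approach: apply the conveyance loss ratio, loss% = ((Q_head - Q_tail)/Q_head)*100.
loss = ((99.70 - 78.86)/99.70)*100 = 20.90 %
Therefore the conveyance loss percentage = 20.90 %.


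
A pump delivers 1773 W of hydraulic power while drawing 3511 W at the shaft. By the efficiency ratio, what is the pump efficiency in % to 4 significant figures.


Approach: apply the efficiency ratio, eta = (P_out/P_in)*100.
eta = (1773 / 3511) * 100 = 50.50 %
Therefore the pump efficiency = 50.50 %.


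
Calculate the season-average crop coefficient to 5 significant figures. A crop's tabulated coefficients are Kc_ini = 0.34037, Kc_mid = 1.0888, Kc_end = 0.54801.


Approach: apply a simple seasonal average, Kc_avg = (Kc_ini + Kc_mid + Kc_end)/3.
Kc_avg = (0.34037 + 1.0888 + 0.54801)/3 = 0.65906
Therefore the season-average crop coefficient = 0.65906.


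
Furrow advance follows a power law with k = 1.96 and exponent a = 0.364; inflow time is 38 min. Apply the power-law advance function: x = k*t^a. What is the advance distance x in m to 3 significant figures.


x = 1.96 * 38^0.364 = 7.37 m
Therefore the advance distance x = 7.37 m.


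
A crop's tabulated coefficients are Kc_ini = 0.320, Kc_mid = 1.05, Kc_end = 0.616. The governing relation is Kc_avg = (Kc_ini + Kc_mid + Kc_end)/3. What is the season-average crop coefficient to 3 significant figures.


Kc_avg = (0.320 + 1.05 + 0.616)/3 = 0.662
Therefore the season-average crop coefficient = 0.662.


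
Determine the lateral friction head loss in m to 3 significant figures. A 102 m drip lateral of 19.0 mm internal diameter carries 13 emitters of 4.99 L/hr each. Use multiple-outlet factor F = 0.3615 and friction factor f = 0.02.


Approach: apply Darcy-Weisbach with the multiple-outlet F-factor, Q = n*q/(3600*1000) m^3/s; v = Q/A; hf = F*f*(L/D)*(v^2/(2g)).
Q = 13*4.99/(3600*1000) = 1.8019e-05 m^3/s
A = pi*(19.0e-3/2)^2 = 2.8353e-04 m^2, so v = Q/A = 0.063554 m/s
hf = 0.3615*0.02*(102/0.0190)*(0.063554^2/(2*9.81)) = 0.00799 m
Therefore the lateral friction head loss = 0.00799 m.


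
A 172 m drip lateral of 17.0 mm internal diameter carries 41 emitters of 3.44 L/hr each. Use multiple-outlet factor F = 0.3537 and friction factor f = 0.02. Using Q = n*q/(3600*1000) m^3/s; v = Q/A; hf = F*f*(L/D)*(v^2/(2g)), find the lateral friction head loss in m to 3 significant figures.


Q = 41*3.44/(3600*1000) = 3.9178e-05 m^3/s
A = pi*(17.0e-3/2)^2 = 2.2698e-04 m^2, so v = Q/A = 0.17260 m/s
hf = 0.3537*0.02*(172/0.0170)*(0.17260^2/(2*9.81)) = 0.109 m
Therefore the lateral friction head loss = 0.109 m.


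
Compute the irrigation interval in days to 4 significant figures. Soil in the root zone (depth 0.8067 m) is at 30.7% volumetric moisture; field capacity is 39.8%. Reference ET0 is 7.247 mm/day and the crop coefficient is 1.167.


Approach: apply soil-water budget scheduling, SMD = (FC-theta)/100*depth*1000; ETc = ET0*Kc; interval = SMD/ETc.
Step 1 — soil moisture deficit:
  SMD = (39.8 - 30.7)/100 * 0.8067 * 1000 = 73.4097 mm
Step 2 — daily crop ET (ETc = ET0*Kc):
  ETc = 7.247 * 1.167 = 8.45725 mm/day
Step 3 — irrigation interval (SMD/ETc):
  interval = 73.4097 / 8.45725 = 8.680 days
Therefore the irrigation interval = 8.680 days.


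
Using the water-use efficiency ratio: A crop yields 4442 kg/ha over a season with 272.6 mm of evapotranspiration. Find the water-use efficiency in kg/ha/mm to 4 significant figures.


Approach: apply the water-use efficiency ratio, WUE = yield/ET.
WUE = 4442 / 272.6 = 16.29 kg/ha/mm
Therefore the water-use efficiency = 16.29 kg/ha/mm.


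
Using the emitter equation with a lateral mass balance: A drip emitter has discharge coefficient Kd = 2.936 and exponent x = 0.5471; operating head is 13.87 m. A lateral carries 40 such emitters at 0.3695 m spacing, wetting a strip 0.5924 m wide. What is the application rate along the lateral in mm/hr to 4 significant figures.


Approach: apply the emitter equation with a lateral mass balance, q = Kd*h^x; Q = n*q; rate = Q/(n*spacing*width).
Step 1 — single emitter flow (q = Kd*h^x):
  q = 2.936 * 13.87^0.5471 = 12.3762 L/hr
Step 2 — total lateral flow: Q = 40 * 12.3762 = 495.047 L/hr
Step 3 — wetted area: A = 40 * 0.3695 * 0.5924 = 8.75567 m^2
Step 4 — application rate: Q/A = 495.047/8.75567 = 56.54 mm/hr
Therefore the application rate along the lateral = 56.54 mm/hr.


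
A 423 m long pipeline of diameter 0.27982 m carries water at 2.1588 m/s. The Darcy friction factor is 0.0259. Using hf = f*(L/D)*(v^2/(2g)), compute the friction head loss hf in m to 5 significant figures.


hf = 0.0259 * (423/0.27982) * (2.1588^2 / (2*9.81))
hf = 9.3001 m
Therefore the friction head loss hf = 9.3001 m.


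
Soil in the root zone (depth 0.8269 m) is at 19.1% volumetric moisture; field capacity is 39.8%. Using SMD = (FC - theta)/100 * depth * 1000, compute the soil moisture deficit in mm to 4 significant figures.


SMD = (39.8 - 19.1)/100 * 0.8269 * 1000 = 171.2 mm
Therefore the soil moisture deficit = 171.2 mm.


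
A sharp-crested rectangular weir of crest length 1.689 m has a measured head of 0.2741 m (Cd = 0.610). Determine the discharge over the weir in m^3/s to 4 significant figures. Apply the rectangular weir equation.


Approach: apply the rectangular weir equation, Q = (2/3)*Cd*L*sqrt(2g)*H^1.5.
Q = (2/3)*0.610*1.689*sqrt(2*9.81)*0.2741^1.5 = 0.4366 m^3/s
Therefore the discharge over the weir = 0.4366 m^3/s.


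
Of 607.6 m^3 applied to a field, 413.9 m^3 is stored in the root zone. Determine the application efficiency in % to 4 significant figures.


Approach: apply the application efficiency ratio, Ea = (stored/applied)*100.
Ea = (413.9/607.6)*100 = 68.12 %
Therefore the application efficiency = 68.12 %.


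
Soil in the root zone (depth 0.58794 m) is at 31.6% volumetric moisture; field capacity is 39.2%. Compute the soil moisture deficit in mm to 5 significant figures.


Approach: apply the soil moisture deficit relation, SMD = (FC - theta)/100 * depth * 1000.
SMD = (39.2 - 31.6)/100 * 0.58794 * 1000 = 44.683 mm
Therefore the soil moisture deficit = 44.683 mm.


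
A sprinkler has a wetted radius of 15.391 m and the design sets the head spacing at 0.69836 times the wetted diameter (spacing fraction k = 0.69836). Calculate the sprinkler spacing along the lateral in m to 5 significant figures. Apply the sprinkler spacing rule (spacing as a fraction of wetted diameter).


Approach: apply the sprinkler spacing rule (spacing as a fraction of wetted diameter), S = k*(2*R).
S = 0.69836 * (2 * 15.391) = 21.497 m
Therefore the sprinkler spacing along the lateral = 21.497 m.


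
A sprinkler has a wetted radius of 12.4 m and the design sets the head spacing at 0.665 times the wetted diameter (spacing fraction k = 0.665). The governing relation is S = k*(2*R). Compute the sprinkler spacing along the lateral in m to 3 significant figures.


S = 0.665 * (2 * 12.4) = 16.5 m
Therefore the sprinkler spacing along the lateral = 16.5 m.


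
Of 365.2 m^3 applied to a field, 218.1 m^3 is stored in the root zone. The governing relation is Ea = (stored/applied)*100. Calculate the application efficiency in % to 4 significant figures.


Ea = (218.1/365.2)*100 = 59.72 %
Therefore the application efficiency = 59.72 %.


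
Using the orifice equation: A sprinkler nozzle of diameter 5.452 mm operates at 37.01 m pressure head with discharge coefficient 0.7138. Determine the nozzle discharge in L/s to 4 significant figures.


Approach: apply the orifice equation, Q = Cd*A*sqrt(2*g*h), A = pi*(d/2)^2.
A = pi*(5.452e-3/2)^2 = 2.33454e-05 m^2
Q = 0.7138 * 2.33454e-05 * sqrt(2*9.81*37.01) * 1000 = 0.4490 L/s
Therefore the nozzle discharge = 0.4490 L/s.


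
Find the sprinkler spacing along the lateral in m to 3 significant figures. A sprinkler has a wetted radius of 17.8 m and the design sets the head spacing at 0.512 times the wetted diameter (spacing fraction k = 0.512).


Approach: apply the sprinkler spacing rule (spacing as a fraction of wetted diameter), S = k*(2*R).
S = 0.512 * (2 * 17.8) = 18.2 m
Therefore the sprinkler spacing along the lateral = 18.2 m.


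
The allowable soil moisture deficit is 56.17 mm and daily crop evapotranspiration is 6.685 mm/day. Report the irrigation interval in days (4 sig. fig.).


Approach: apply the irrigation interval relation, interval = SMD / ETc.
interval = 56.17 / 6.685 = 8.402 days
Therefore the irrigation interval = 8.402 days.


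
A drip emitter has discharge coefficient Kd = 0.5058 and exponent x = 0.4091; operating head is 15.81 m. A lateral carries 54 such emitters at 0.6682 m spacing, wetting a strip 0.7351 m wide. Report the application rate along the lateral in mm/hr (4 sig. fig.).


Approach: apply the emitter equation with a lateral mass balance, q = Kd*h^x; Q = n*q; rate = Q/(n*spacing*width).
Step 1 — single emitter flow (q = Kd*h^x):
  q = 0.5058 * 15.81^0.4091 = 1.56481 L/hr
Step 2 — total lateral flow: Q = 54 * 1.56481 = 84.4998 L/hr
Step 3 — wetted area: A = 54 * 0.6682 * 0.7351 = 26.5245 m^2
Step 4 — application rate: Q/A = 84.4998/26.5245 = 3.186 mm/hr
Therefore the application rate along the lateral = 3.186 mm/hr.


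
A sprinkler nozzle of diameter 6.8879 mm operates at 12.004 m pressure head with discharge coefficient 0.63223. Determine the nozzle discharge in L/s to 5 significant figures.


Approach: apply the orifice equation, Q = Cd*A*sqrt(2*g*h), A = pi*(d/2)^2.
A = pi*(6.8879e-3/2)^2 = 3.726178e-05 m^2
Q = 0.63223 * 3.726178e-05 * sqrt(2*9.81*12.004) * 1000 = 0.36154 L/s
Therefore the nozzle discharge = 0.36154 L/s.


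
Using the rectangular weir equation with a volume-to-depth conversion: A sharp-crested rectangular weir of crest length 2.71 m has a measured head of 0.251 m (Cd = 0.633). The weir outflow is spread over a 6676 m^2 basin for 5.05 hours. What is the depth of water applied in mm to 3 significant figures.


Approach: apply the rectangular weir equation with a volume-to-depth conversion, Q = (2/3)*Cd*L*sqrt(2g)*H^1.5; d = Q*t/A * 1000.
Step 1 — weir discharge:
  Q = (2/3)*0.633*2.71*sqrt(2*9.81)*0.251^1.5 = 0.63700 m^3/s
Step 2 — volume: V = 0.63700 * 5.05*3600 = 11581 m^3
Step 3 — depth: d = V/A * 1000 = 11581/6676 * 1000 = 1730 mm
Therefore the depth of water applied = 1730 mm.


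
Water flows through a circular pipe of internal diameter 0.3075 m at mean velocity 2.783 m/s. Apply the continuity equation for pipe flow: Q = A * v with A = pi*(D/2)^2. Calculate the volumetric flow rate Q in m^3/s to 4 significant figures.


A = pi*(0.3075/2)^2 = 0.0742643 m^2
Q = 0.0742643 * 2.783 = 0.2067 m^3/s
Therefore the volumetric flow rate Q = 0.2067 m^3/s.


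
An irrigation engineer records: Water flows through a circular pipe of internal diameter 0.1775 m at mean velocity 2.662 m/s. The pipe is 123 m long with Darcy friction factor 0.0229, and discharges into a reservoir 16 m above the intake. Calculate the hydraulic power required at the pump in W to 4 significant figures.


Approach: apply continuity + Darcy-Weisbach + hydraulic power, Q = A*v; hf = f*(L/D)*(v^2/(2g)); H = static + hf; P = rho*g*Q*H.
Step 1 — flow rate (continuity, Q = A*v):
  A = pi*(0.1775/2)^2 = 0.0247450 m^2
  Q = 0.0247450 * 2.662 = 0.0658711 m^3/s
Step 2 — friction head loss (Darcy-Weisbach):
  hf = 0.0229 * (123/0.1775) * (2.662^2 / (2*9.81))
  hf = 5.73138 m
Step 3 — total head: H = 16 + 5.73138 = 21.7314 m
Step 4 — hydraulic power (P = rho*g*Q*H):
  P = 1000 * 9.81 * 0.0658711 * 21.7314 = 14040 W
Therefore the hydraulic power required at the pump = 14040 W.


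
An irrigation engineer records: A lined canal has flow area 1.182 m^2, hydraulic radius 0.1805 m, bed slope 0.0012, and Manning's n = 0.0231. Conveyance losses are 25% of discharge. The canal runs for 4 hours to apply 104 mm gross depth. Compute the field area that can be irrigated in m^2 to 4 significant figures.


Approach: apply Manning's equation with a conveyance and depth budget, Q = (1/n)*A*R^(2/3)*S^(1/2); Q_field = Q*(1-loss); Area = Q_field*t/(d/1000).
Step 1 — canal discharge (Manning's equation):
  Q = (1/0.0231) * 1.182 * 0.1805^(2/3) * 0.0012^(1/2) = 0.566128 m^3/s
Step 2 — delivered flow: Q_field = 0.566128*(1 - 25/100) = 0.424596 m^3/s
Step 3 — volume delivered: V = 0.424596 * 4*3600 = 6114.18 m^3
Step 4 — area served: A = V / (depth/1000) = 6114.18 / 0.104 = 58790 m^2
Therefore the field area that can be irrigated = 58790 m^2.


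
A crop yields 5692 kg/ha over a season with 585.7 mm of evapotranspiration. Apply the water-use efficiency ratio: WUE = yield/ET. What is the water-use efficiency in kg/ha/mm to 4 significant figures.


WUE = 5692 / 585.7 = 9.718 kg/ha/mm
Therefore the water-use efficiency = 9.718 kg/ha/mm.


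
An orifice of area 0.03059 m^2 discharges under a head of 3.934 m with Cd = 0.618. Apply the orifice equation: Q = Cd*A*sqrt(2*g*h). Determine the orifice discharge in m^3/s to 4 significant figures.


Q = 0.618 * 0.03059 * sqrt(2*9.81*3.934) = 0.1661 m^3/s
Therefore the orifice discharge = 0.1661 m^3/s.


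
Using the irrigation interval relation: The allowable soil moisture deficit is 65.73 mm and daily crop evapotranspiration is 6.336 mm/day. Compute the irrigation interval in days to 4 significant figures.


Approach: apply the irrigation interval relation, interval = SMD / ETc.
interval = 65.73 / 6.336 = 10.37 days
Therefore the irrigation interval = 10.37 days.


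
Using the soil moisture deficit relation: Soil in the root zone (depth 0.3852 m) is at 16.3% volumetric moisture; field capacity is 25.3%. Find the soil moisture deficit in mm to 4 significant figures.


Approach: apply the soil moisture deficit relation, SMD = (FC - theta)/100 * depth * 1000.
SMD = (25.3 - 16.3)/100 * 0.3852 * 1000 = 34.67 mm
Therefore the soil moisture deficit = 34.67 mm.


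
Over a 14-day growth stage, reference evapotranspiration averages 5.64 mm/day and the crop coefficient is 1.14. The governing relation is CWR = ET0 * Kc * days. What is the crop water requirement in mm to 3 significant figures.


CWR = 5.64 * 1.14 * 14 = 90.0 mm
Therefore the crop water requirement = 90.0 mm.


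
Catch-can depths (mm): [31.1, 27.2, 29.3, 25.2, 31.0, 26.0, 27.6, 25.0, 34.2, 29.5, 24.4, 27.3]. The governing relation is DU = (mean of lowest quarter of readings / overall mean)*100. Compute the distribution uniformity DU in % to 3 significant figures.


sorted lowest 3 of 12: [24.4, 25.0, 25.2] -> mean = 24.867 mm
overall mean = 28.150 mm
DU = (24.867/28.150)*100 = 88.3 %
Therefore the distribution uniformity DU = 88.3 %.


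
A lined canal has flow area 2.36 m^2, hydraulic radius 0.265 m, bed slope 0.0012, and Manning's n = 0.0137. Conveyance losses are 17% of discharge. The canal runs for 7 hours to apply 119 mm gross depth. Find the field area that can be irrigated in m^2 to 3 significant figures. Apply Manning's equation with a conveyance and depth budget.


Approach: apply Manning's equation with a conveyance and depth budget, Q = (1/n)*A*R^(2/3)*S^(1/2); Q_field = Q*(1-loss); Area = Q_field*t/(d/1000).
Step 1 — canal discharge (Manning's equation):
  Q = (1/0.0137) * 2.36 * 0.265^(2/3) * 0.0012^(1/2) = 2.4620 m^3/s
Step 2 — delivered flow: Q_field = 2.4620*(1 - 17/100) = 2.0434 m^3/s
Step 3 — volume delivered: V = 2.0434 * 7*3600 = 51494 m^3
Step 4 — area served: A = V / (depth/1000) = 51494 / 0.119 = 433000 m^2
Therefore the field area that can be irrigated = 433000 m^2.


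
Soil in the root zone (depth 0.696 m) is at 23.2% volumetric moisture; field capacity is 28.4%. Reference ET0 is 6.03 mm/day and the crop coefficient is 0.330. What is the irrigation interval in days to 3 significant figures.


Approach: apply soil-water budget scheduling, SMD = (FC-theta)/100*depth*1000; ETc = ET0*Kc; interval = SMD/ETc.
Step 1 — soil moisture deficit:
  SMD = (28.4 - 23.2)/100 * 0.696 * 1000 = 36.192 mm
Step 2 — daily crop ET (ETc = ET0*Kc):
  ETc = 6.03 * 0.330 = 1.9899 mm/day
Step 3 — irrigation interval (SMD/ETc):
  interval = 36.192 / 1.9899 = 18.2 days
Therefore the irrigation interval = 18.2 days.


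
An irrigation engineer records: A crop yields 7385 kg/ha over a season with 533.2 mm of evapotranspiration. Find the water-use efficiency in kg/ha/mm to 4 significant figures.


Approach: apply the water-use efficiency ratio, WUE = yield/ET.
WUE = 7385 / 533.2 = 13.85 kg/ha/mm
Therefore the water-use efficiency = 13.85 kg/ha/mm.


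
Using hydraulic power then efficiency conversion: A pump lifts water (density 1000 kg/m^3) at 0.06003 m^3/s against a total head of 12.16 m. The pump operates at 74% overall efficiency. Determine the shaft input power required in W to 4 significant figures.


Approach: apply hydraulic power then efficiency conversion, P = rho*g*Q*H; P_in = P/eta.
Step 1 — hydraulic power (P = rho*g*Q*H):
  P = 1000 * 9.81 * 0.06003 * 12.16 = 7160.95 W
Step 2 — input power: P_in = P/eta = 7160.95 / 0.74 = 9677 W
Therefore the shaft input power required = 9677 W.


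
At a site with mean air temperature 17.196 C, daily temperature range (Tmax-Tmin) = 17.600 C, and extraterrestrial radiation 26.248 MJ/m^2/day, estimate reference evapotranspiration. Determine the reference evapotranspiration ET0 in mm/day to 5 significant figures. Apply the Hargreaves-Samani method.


Approach: apply the Hargreaves-Samani method, ET0 = 0.0023*(Tmean+17.8)*sqrt(Tmax-Tmin)*0.408*Ra.
ET0 = 0.0023*(17.196+17.8)*sqrt(17.600)*0.408*26.248 = 3.6163 mm/day
Therefore the reference evapotranspiration ET0 = 3.6163 mm/day.


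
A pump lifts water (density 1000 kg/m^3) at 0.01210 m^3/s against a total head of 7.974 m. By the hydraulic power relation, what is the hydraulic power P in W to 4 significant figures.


Approach: apply the hydraulic power relation, P = rho*g*Q*H.
P = 1000 * 9.81 * 0.01210 * 7.974 = 946.5 W
Therefore the hydraulic power P = 946.5 W.


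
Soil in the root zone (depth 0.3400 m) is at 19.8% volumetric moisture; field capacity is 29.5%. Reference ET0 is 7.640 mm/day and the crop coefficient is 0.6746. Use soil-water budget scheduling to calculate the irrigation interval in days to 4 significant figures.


Approach: apply soil-water budget scheduling, SMD = (FC-theta)/100*depth*1000; ETc = ET0*Kc; interval = SMD/ETc.
Step 1 — soil moisture deficit:
  SMD = (29.5 - 19.8)/100 * 0.3400 * 1000 = 32.9800 mm
Step 2 — daily crop ET (ETc = ET0*Kc):
  ETc = 7.640 * 0.6746 = 5.15394 mm/day
Step 3 — irrigation interval (SMD/ETc):
  interval = 32.9800 / 5.15394 = 6.399 days
Therefore the irrigation interval = 6.399 days.


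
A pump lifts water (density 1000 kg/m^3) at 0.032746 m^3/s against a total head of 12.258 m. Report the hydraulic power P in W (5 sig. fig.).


Approach: apply the hydraulic power relation, P = rho*g*Q*H.
P = 1000 * 9.81 * 0.032746 * 12.258 = 3937.7 W
Therefore the hydraulic power P = 3937.7 W.


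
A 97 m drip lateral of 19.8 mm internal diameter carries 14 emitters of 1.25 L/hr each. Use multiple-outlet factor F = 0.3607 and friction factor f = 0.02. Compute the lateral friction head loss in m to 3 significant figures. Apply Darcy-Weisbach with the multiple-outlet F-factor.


Approach: apply Darcy-Weisbach with the multiple-outlet F-factor, Q = n*q/(3600*1000) m^3/s; v = Q/A; hf = F*f*(L/D)*(v^2/(2g)).
Q = 14*1.25/(3600*1000) = 4.8611e-06 m^3/s
A = pi*(19.8e-3/2)^2 = 3.0791e-04 m^2, so v = Q/A = 0.015788 m/s
hf = 0.3607*0.02*(97/0.0198)*(0.015788^2/(2*9.81)) = 0.000449 m
Therefore the lateral friction head loss = 0.000449 m.


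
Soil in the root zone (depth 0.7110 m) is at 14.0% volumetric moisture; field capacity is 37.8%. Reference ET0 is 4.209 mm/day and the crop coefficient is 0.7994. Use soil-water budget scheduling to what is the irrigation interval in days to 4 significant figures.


Approach: apply soil-water budget scheduling, SMD = (FC-theta)/100*depth*1000; ETc = ET0*Kc; interval = SMD/ETc.
Step 1 — soil moisture deficit:
  SMD = (37.8 - 14.0)/100 * 0.7110 * 1000 = 169.218 mm
Step 2 — daily crop ET (ETc = ET0*Kc):
  ETc = 4.209 * 0.7994 = 3.36467 mm/day
Step 3 — irrigation interval (SMD/ETc):
  interval = 169.218 / 3.36467 = 50.29 days
Therefore the irrigation interval = 50.29 days.


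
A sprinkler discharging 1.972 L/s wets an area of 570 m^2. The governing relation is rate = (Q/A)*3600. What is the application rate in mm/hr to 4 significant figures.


rate = (1.972 / 570) * 3600 = 12.45 mm/hr
Therefore the application rate = 12.45 mm/hr.


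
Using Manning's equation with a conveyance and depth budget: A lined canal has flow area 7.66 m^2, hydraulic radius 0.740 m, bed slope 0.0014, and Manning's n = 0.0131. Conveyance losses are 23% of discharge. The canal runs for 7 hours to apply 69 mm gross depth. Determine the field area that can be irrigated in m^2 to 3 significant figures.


Approach: apply Manning's equation with a conveyance and depth budget, Q = (1/n)*A*R^(2/3)*S^(1/2); Q_field = Q*(1-loss); Area = Q_field*t/(d/1000).
Step 1 — canal discharge (Manning's equation):
  Q = (1/0.0131) * 7.66 * 0.740^(2/3) * 0.0014^(1/2) = 17.900 m^3/s
Step 2 — delivered flow: Q_field = 17.900*(1 - 23/100) = 13.783 m^3/s
Step 3 — volume delivered: V = 13.783 * 7*3600 = 347320 m^3
Step 4 — area served: A = V / (depth/1000) = 347320 / 0.069 = 5030000 m^2
Therefore the field area that can be irrigated = 5030000 m^2.


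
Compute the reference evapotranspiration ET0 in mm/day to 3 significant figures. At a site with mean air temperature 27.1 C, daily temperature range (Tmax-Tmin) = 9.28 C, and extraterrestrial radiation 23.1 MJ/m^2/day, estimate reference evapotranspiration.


Approach: apply the Hargreaves-Samani method, ET0 = 0.0023*(Tmean+17.8)*sqrt(Tmax-Tmin)*0.408*Ra.
ET0 = 0.0023*(27.1+17.8)*sqrt(9.28)*0.408*23.1 = 2.96 mm/day
Therefore the reference evapotranspiration ET0 = 2.96 mm/day.


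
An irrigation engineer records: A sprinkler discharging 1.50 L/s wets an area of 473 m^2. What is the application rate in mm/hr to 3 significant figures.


Approach: apply the application rate relation, rate = (Q/A)*3600.
rate = (1.50 / 473) * 3600 = 11.4 mm/hr
Therefore the application rate = 11.4 mm/hr.


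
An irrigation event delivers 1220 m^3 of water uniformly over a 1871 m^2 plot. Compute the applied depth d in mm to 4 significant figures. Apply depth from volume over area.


Approach: apply depth from volume over area, d = (V/A)*1000.
d = (1220 / 1871) * 1000 = 652.1 mm
Therefore the applied depth d = 652.1 mm.


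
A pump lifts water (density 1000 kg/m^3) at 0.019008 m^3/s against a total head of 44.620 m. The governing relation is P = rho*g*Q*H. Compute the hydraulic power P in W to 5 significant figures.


P = 1000 * 9.81 * 0.019008 * 44.620 = 8320.2 W
Therefore the hydraulic power P = 8320.2 W.


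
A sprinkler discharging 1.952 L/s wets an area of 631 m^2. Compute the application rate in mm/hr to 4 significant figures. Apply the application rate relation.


Approach: apply the application rate relation, rate = (Q/A)*3600.
rate = (1.952 / 631) * 3600 = 11.14 mm/hr
Therefore the application rate = 11.14 mm/hr.


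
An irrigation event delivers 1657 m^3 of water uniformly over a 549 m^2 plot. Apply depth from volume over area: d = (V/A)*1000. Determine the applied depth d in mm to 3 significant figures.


d = (1657 / 549) * 1000 = 3020 mm
Therefore the applied depth d = 3020 mm.


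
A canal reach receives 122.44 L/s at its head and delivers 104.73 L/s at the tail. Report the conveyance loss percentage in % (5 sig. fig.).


Approach: apply the conveyance loss ratio, loss% = ((Q_head - Q_tail)/Q_head)*100.
loss = ((122.44 - 104.73)/122.44)*100 = 14.464 %
Therefore the conveyance loss percentage = 14.464 %.


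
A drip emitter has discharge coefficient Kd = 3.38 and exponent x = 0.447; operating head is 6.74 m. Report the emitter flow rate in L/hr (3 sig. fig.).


Approach: apply the emitter characteristic equation, q = Kd * h^x.
q = 3.38 * 6.74^0.447 = 7.93 L/hr
Therefore the emitter flow rate = 7.93 L/hr.


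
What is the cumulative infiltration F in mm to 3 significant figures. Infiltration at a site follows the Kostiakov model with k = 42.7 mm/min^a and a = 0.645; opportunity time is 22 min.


Approach: apply the Kostiakov infiltration equation, F = k*t^a.
F = 42.7 * 22^0.645 = 314 mm
Therefore the cumulative infiltration F = 314 mm.


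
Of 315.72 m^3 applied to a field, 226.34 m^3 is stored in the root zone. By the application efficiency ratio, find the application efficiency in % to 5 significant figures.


Approach: apply the application efficiency ratio, Ea = (stored/applied)*100.
Ea = (226.34/315.72)*100 = 71.690 %
Therefore the application efficiency = 71.690 %.


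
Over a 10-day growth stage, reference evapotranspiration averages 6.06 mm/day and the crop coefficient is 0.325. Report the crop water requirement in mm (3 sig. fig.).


Approach: apply the crop water requirement relation, CWR = ET0 * Kc * days.
CWR = 6.06 * 0.325 * 10 = 19.7 mm
Therefore the crop water requirement = 19.7 mm.


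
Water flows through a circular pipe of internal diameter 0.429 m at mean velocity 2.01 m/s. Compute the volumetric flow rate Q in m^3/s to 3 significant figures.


Approach: apply the continuity equation for pipe flow, Q = A * v with A = pi*(D/2)^2.
A = pi*(0.429/2)^2 = 0.14455 m^2
Q = 0.14455 * 2.01 = 0.291 m^3/s
Therefore the volumetric flow rate Q = 0.291 m^3/s.


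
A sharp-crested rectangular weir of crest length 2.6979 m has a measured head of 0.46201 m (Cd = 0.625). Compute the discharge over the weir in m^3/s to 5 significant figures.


Approach: apply the rectangular weir equation, Q = (2/3)*Cd*L*sqrt(2g)*H^1.5.
Q = (2/3)*0.625*2.6979*sqrt(2*9.81)*0.46201^1.5 = 1.5637 m^3/s
Therefore the discharge over the weir = 1.5637 m^3/s.


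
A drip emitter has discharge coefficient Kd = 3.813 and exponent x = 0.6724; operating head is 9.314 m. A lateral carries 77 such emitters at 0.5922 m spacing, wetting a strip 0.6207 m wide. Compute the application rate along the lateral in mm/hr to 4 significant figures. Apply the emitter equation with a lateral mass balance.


Approach: apply the emitter equation with a lateral mass balance, q = Kd*h^x; Q = n*q; rate = Q/(n*spacing*width).
Step 1 — single emitter flow (q = Kd*h^x):
  q = 3.813 * 9.314^0.6724 = 17.0968 L/hr
Step 2 — total lateral flow: Q = 77 * 17.0968 = 1316.45 L/hr
Step 3 — wetted area: A = 77 * 0.5922 * 0.6207 = 28.3035 m^2
Step 4 — application rate: Q/A = 1316.45/28.3035 = 46.51 mm/hr
Therefore the application rate along the lateral = 46.51 mm/hr.


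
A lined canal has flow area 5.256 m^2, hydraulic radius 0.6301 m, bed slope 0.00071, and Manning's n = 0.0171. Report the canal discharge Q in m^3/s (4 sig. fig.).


Approach: apply Manning's equation, Q = (1/n)*A*R^(2/3)*S^(1/2).
Q = (1/0.0171) * 5.256 * 0.6301^(2/3) * 0.00071^(1/2) = 6.020 m^3/s
Therefore the canal discharge Q = 6.020 m^3/s.


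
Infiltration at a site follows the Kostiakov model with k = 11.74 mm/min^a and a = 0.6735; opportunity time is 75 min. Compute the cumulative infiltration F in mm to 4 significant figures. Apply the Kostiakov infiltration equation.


Approach: apply the Kostiakov infiltration equation, F = k*t^a.
F = 11.74 * 75^0.6735 = 215.0 mm
Therefore the cumulative infiltration F = 215.0 mm.


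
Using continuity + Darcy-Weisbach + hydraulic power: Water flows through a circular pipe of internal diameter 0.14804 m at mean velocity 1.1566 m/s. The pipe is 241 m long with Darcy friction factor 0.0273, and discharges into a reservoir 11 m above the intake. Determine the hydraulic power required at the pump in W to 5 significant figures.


Approach: apply continuity + Darcy-Weisbach + hydraulic power, Q = A*v; hf = f*(L/D)*(v^2/(2g)); H = static + hf; P = rho*g*Q*H.
Step 1 — flow rate (continuity, Q = A*v):
  A = pi*(0.14804/2)^2 = 0.01721266 m^2
  Q = 0.01721266 * 1.1566 = 0.01990816 m^3/s
Step 2 — friction head loss (Darcy-Weisbach):
  hf = 0.0273 * (241/0.14804) * (1.1566^2 / (2*9.81))
  hf = 3.030177 m
Step 3 — total head: H = 11 + 3.030177 = 14.03018 m
Step 4 — hydraulic power (P = rho*g*Q*H):
  P = 1000 * 9.81 * 0.01990816 * 14.03018 = 2740.1 W
Therefore the hydraulic power required at the pump = 2740.1 W.


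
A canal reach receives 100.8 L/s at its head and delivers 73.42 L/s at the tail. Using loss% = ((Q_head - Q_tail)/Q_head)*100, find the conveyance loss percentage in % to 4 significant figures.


loss = ((100.8 - 73.42)/100.8)*100 = 27.16 %
Therefore the conveyance loss percentage = 27.16 %.


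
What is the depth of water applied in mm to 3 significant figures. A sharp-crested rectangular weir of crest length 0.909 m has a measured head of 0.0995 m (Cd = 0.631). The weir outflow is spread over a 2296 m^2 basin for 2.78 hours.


Approach: apply the rectangular weir equation with a volume-to-depth conversion, Q = (2/3)*Cd*L*sqrt(2g)*H^1.5; d = Q*t/A * 1000.
Step 1 — weir discharge:
  Q = (2/3)*0.631*0.909*sqrt(2*9.81)*0.0995^1.5 = 0.053160 m^3/s
Step 2 — volume: V = 0.053160 * 2.78*3600 = 532.03 m^3
Step 3 — depth: d = V/A * 1000 = 532.03/2296 * 1000 = 232 mm
Therefore the depth of water applied = 232 mm.


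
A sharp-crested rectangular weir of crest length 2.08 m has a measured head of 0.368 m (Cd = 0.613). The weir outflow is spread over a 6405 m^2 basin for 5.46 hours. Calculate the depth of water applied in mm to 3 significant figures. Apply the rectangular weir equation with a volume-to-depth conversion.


Approach: apply the rectangular weir equation with a volume-to-depth conversion, Q = (2/3)*Cd*L*sqrt(2g)*H^1.5; d = Q*t/A * 1000.
Step 1 — weir discharge:
  Q = (2/3)*0.613*2.08*sqrt(2*9.81)*0.368^1.5 = 0.84053 m^3/s
Step 2 — volume: V = 0.84053 * 5.46*3600 = 16521 m^3
Step 3 — depth: d = V/A * 1000 = 16521/6405 * 1000 = 2580 mm
Therefore the depth of water applied = 2580 mm.


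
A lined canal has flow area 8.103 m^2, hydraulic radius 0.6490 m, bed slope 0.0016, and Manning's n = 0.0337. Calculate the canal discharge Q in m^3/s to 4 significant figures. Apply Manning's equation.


Approach: apply Manning's equation, Q = (1/n)*A*R^(2/3)*S^(1/2).
Q = (1/0.0337) * 8.103 * 0.6490^(2/3) * 0.0016^(1/2) = 7.210 m^3/s
Therefore the canal discharge Q = 7.210 m^3/s.


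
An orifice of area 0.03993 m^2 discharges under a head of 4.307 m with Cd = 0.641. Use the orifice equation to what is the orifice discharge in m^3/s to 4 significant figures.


Approach: apply the orifice equation, Q = Cd*A*sqrt(2*g*h).
Q = 0.641 * 0.03993 * sqrt(2*9.81*4.307) = 0.2353 m^3/s
Therefore the orifice discharge = 0.2353 m^3/s.


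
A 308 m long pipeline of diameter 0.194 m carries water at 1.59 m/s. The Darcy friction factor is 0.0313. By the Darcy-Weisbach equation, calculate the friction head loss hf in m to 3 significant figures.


Approach: apply the Darcy-Weisbach equation, hf = f*(L/D)*(v^2/(2g)).
hf = 0.0313 * (308/0.194) * (1.59^2 / (2*9.81))
hf = 6.40 m
Therefore the friction head loss hf = 6.40 m.


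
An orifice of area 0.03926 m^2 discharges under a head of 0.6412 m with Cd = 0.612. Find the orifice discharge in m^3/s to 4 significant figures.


Approach: apply the orifice equation, Q = Cd*A*sqrt(2*g*h).
Q = 0.612 * 0.03926 * sqrt(2*9.81*0.6412) = 0.08522 m^3/s
Therefore the orifice discharge = 0.08522 m^3/s.


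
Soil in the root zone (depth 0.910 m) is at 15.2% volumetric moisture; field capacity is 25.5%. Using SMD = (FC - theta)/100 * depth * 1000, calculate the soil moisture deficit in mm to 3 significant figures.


SMD = (25.5 - 15.2)/100 * 0.910 * 1000 = 93.7 mm
Therefore the soil moisture deficit = 93.7 mm.


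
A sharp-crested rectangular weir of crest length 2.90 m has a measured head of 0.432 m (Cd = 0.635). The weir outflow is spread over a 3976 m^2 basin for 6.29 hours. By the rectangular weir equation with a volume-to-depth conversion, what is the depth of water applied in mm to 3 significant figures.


Approach: apply the rectangular weir equation with a volume-to-depth conversion, Q = (2/3)*Cd*L*sqrt(2g)*H^1.5; d = Q*t/A * 1000.
Step 1 — weir discharge:
  Q = (2/3)*0.635*2.90*sqrt(2*9.81)*0.432^1.5 = 1.5440 m^3/s
Step 2 — volume: V = 1.5440 * 6.29*3600 = 34963 m^3
Step 3 — depth: d = V/A * 1000 = 34963/3976 * 1000 = 8790 mm
Therefore the depth of water applied = 8790 mm.


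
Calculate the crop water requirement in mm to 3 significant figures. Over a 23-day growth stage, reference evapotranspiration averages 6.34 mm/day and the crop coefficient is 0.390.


Approach: apply the crop water requirement relation, CWR = ET0 * Kc * days.
CWR = 6.34 * 0.390 * 23 = 56.9 mm
Therefore the crop water requirement = 56.9 mm.


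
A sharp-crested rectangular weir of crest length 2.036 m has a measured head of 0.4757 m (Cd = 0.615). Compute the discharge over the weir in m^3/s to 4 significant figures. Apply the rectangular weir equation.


Approach: apply the rectangular weir equation, Q = (2/3)*Cd*L*sqrt(2g)*H^1.5.
Q = (2/3)*0.615*2.036*sqrt(2*9.81)*0.4757^1.5 = 1.213 m^3/s
Therefore the discharge over the weir = 1.213 m^3/s.


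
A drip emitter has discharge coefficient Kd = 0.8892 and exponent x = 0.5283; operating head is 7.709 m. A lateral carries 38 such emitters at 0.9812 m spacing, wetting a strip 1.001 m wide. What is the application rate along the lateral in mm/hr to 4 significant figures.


Approach: apply the emitter equation with a lateral mass balance, q = Kd*h^x; Q = n*q; rate = Q/(n*spacing*width).
Step 1 — single emitter flow (q = Kd*h^x):
  q = 0.8892 * 7.709^0.5283 = 2.61578 L/hr
Step 2 — total lateral flow: Q = 38 * 2.61578 = 99.3995 L/hr
Step 3 — wetted area: A = 38 * 0.9812 * 1.001 = 37.3229 m^2
Step 4 — application rate: Q/A = 99.3995/37.3229 = 2.663 mm/hr
Therefore the application rate along the lateral = 2.663 mm/hr.


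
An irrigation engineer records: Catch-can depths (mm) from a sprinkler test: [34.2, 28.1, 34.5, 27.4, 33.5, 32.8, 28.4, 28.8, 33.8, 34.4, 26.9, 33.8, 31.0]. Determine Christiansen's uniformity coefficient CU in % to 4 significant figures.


Approach: apply Christiansen's uniformity coefficient, CU = (1 - mean_abs_deviation/mean)*100.
mean = 31.3538 mm
mean |d_i - mean| = 2.69586 mm
CU = (1 - 2.69586/31.3538)*100 = 91.40 %
Therefore Christiansen's uniformity coefficient CU = 91.40 %.


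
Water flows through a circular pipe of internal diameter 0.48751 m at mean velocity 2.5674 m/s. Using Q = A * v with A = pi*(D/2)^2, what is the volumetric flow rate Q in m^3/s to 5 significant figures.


A = pi*(0.48751/2)^2 = 0.1866624 m^2
Q = 0.1866624 * 2.5674 = 0.47924 m^3/s
Therefore the volumetric flow rate Q = 0.47924 m^3/s.


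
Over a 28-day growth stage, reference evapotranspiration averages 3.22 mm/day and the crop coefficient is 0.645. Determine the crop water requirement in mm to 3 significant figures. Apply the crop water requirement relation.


Approach: apply the crop water requirement relation, CWR = ET0 * Kc * days.
CWR = 3.22 * 0.645 * 28 = 58.2 mm
Therefore the crop water requirement = 58.2 mm.


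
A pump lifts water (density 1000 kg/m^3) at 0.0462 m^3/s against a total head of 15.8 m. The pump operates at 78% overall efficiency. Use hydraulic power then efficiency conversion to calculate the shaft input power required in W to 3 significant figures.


Approach: apply hydraulic power then efficiency conversion, P = rho*g*Q*H; P_in = P/eta.
Step 1 — hydraulic power (P = rho*g*Q*H):
  P = 1000 * 9.81 * 0.0462 * 15.8 = 7160.9 W
Step 2 — input power: P_in = P/eta = 7160.9 / 0.78 = 9180 W
Therefore the shaft input power required = 9180 W.


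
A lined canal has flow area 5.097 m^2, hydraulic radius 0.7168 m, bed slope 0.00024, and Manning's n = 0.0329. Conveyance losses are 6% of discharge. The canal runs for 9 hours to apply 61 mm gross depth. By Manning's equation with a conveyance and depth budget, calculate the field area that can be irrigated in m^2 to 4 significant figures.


Approach: apply Manning's equation with a conveyance and depth budget, Q = (1/n)*A*R^(2/3)*S^(1/2); Q_field = Q*(1-loss); Area = Q_field*t/(d/1000).
Step 1 — canal discharge (Manning's equation):
  Q = (1/0.0329) * 5.097 * 0.7168^(2/3) * 0.00024^(1/2) = 1.92231 m^3/s
Step 2 — delivered flow: Q_field = 1.92231*(1 - 6/100) = 1.80697 m^3/s
Step 3 — volume delivered: V = 1.80697 * 9*3600 = 58545.8 m^3
Step 4 — area served: A = V / (depth/1000) = 58545.8 / 0.061 = 959800 m^2
Therefore the field area that can be irrigated = 959800 m^2.


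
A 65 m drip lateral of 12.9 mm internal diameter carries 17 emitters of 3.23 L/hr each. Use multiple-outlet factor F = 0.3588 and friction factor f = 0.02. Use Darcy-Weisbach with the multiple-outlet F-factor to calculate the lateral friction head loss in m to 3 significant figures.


Approach: apply Darcy-Weisbach with the multiple-outlet F-factor, Q = n*q/(3600*1000) m^3/s; v = Q/A; hf = F*f*(L/D)*(v^2/(2g)).
Q = 17*3.23/(3600*1000) = 1.5253e-05 m^3/s
A = pi*(12.9e-3/2)^2 = 1.3070e-04 m^2, so v = Q/A = 0.11670 m/s
hf = 0.3588*0.02*(65/0.0129)*(0.11670^2/(2*9.81)) = 0.0251 m
Therefore the lateral friction head loss = 0.0251 m.


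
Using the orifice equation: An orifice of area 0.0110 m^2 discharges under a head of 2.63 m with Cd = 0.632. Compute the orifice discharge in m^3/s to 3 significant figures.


Approach: apply the orifice equation, Q = Cd*A*sqrt(2*g*h).
Q = 0.632 * 0.0110 * sqrt(2*9.81*2.63) = 0.0499 m^3/s
Therefore the orifice discharge = 0.0499 m^3/s.


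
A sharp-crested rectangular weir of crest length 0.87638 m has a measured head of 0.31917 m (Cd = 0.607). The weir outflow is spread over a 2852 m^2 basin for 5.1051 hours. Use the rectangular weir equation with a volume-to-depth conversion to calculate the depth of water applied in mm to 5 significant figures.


Approach: apply the rectangular weir equation with a volume-to-depth conversion, Q = (2/3)*Cd*L*sqrt(2g)*H^1.5; d = Q*t/A * 1000.
Step 1 — weir discharge:
  Q = (2/3)*0.607*0.87638*sqrt(2*9.81)*0.31917^1.5 = 0.2832517 m^3/s
Step 2 — volume: V = 0.2832517 * 5.1051*3600 = 5205.701 m^3
Step 3 — depth: d = V/A * 1000 = 5205.701/2852 * 1000 = 1825.3 mm
Therefore the depth of water applied = 1825.3 mm.


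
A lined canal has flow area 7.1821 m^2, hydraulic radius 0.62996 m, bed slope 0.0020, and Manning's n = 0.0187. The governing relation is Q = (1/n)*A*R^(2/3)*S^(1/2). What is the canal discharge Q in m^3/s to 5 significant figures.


Q = (1/0.0187) * 7.1821 * 0.62996^(2/3) * 0.0020^(1/2) = 12.622 m^3/s
Therefore the canal discharge Q = 12.622 m^3/s.


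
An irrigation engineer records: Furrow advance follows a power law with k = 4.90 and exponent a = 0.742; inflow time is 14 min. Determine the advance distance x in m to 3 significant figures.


Approach: apply the power-law advance function, x = k*t^a.
x = 4.90 * 14^0.742 = 34.7 m
Therefore the advance distance x = 34.7 m.


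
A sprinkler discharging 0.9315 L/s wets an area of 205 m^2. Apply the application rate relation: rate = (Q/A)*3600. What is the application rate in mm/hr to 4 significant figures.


rate = (0.9315 / 205) * 3600 = 16.36 mm/hr
Therefore the application rate = 16.36 mm/hr.


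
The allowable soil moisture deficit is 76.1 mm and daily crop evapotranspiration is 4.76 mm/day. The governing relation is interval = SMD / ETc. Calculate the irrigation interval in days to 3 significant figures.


interval = 76.1 / 4.76 = 16.0 days
Therefore the irrigation interval = 16.0 days.
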